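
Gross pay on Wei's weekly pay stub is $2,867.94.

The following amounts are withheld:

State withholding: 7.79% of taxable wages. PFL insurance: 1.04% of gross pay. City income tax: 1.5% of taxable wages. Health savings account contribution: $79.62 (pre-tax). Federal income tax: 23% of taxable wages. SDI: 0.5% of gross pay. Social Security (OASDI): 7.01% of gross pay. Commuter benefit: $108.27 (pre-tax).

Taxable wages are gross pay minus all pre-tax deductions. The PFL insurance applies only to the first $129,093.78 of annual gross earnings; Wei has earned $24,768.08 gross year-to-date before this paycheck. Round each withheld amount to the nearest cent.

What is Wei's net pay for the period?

Commuter benefit: $108.27
Health savings account contribution: $79.62
Pre-tax total = $108.27 + $79.62 = $187.89
Taxable wages = $2,867.94 − $187.89 = $2,680.05
City income tax: $2,680.05 × 0.015 = $40.20
Federal income tax: $2,680.05 × 0.23 = $616.41
State withholding: $2,680.05 × 0.0779 = $208.78
Social Security (OASDI): $2,867.94 × 0.0701 = $201.04
SDI: $2,867.94 × 0.005 = $14.34
PFL insurance: cap not yet reached, full $2,867.94 is subject → $2,867.94 × 0.0104 = $29.83
Total deductions = $108.27 + $79.62 + $40.20 + $616.41 + $208.78 + $201.04 + $14.34 + $29.83 = $1,298.49
Net pay = $2,867.94 − $1,298.49 = $1,569.45

$1,569.45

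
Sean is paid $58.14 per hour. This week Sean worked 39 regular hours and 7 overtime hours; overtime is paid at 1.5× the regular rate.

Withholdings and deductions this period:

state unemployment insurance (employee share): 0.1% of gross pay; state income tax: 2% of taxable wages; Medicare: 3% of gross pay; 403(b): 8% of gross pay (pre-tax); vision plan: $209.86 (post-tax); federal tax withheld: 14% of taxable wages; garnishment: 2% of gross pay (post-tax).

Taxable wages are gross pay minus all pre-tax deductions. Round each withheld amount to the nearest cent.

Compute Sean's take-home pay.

Regular pay: 39 × $58.14 = $2267.46
Overtime pay: 7 × $58.14 × 1.5 = $610.47
Gross pay = $2267.46 + $610.47 = $2877.93
403(b): $2877.93 × 0.08 = $230.23
Taxable wages = $2877.93 − $230.23 = $2647.70
State income tax: $2647.70 × 0.02 = $52.95
Federal tax withheld: $2647.70 × 0.14 = $370.68
Medicare: $2877.93 × 0.03 = $86.34
State unemployment insurance (employee share): $2877.93 × 0.001 = $2.88
Garnishment: $2877.93 × 0.02 = $57.56
Vision plan: $209.86
Total deductions = $230.23 + $52.95 + $370.68 + $86.34 + $2.88 + $57.56 + $209.86 = $1010.50
Net pay = $2877.93 − $1010.50 = $1867.43

$1867.43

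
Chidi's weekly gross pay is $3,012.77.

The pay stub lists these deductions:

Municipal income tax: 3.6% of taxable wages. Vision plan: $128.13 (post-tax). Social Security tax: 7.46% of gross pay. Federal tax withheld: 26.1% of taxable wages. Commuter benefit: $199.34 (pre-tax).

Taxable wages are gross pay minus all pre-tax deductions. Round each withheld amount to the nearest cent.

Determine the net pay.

$1,624.96

Commuter benefit: $199.34
Taxable wages = $3,012.77 − $199.34 = $2,813.43
Municipal income tax: $2,813.43 × 0.036 = $101.28
Federal tax withheld: $2,813.43 × 0.261 = $734.31
Social Security tax: $3,012.77 × 0.0746 = $224.75
Vision plan: $128.13
Total deductions = $199.34 + $101.28 + $734.31 + $224.75 + $128.13 = $1,387.81
Net pay = $3,012.77 − $1,387.81 = $1,624.96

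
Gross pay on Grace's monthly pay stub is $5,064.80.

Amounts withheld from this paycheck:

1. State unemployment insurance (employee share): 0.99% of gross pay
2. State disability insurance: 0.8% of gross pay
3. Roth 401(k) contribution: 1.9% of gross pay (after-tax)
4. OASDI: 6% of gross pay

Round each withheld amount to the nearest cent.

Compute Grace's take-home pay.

$4,574.02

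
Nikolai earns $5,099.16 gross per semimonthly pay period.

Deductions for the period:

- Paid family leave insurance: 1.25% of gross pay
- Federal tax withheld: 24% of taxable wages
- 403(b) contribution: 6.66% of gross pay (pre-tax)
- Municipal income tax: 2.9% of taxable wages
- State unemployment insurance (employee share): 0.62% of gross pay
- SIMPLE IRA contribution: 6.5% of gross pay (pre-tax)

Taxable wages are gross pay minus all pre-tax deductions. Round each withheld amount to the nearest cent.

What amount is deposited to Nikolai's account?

$3,141.59

403(b) contribution: $5,099.16 × 0.0666 = $339.60
SIMPLE IRA contribution: $5,099.16 × 0.065 = $331.45
Pre-tax total = $339.60 + $331.45 = $671.05
Taxable wages = $5,099.16 − $671.05 = $4,428.11
Federal tax withheld: $4,428.11 × 0.24 = $1,062.75
Municipal income tax: $4,428.11 × 0.029 = $128.42
State unemployment insurance (employee share): $5,099.16 × 0.0062 = $31.61
Paid family leave insurance: $5,099.16 × 0.0125 = $63.74
Total deductions = $339.60 + $331.45 + $1,062.75 + $128.42 + $31.61 + $63.74 = $1,957.57
Net pay = $5,099.16 − $1,957.57 = $3,141.59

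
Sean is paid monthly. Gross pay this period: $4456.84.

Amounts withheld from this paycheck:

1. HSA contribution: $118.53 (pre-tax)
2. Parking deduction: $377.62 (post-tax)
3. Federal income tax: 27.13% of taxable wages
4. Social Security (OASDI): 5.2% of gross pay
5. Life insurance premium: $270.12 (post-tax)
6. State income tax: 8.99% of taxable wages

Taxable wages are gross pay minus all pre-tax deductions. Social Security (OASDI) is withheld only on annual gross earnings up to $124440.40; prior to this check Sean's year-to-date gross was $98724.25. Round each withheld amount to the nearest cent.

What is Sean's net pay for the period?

$1891.82

HSA contribution: $118.53
Taxable wages = $4456.84 − $118.53 = $4338.31
Federal income tax: $4338.31 × 0.2713 = $1176.98
State income tax: $4338.31 × 0.0899 = $390.01
Social Security (OASDI): cap not yet reached, full $4456.84 is subject → $4456.84 × 0.052 = $231.76
Life insurance premium: $270.12
Parking deduction: $377.62
Total deductions = $118.53 + $1176.98 + $390.01 + $231.76 + $270.12 + $377.62 = $2565.02
Net pay = $4456.84 − $2565.02 = $1891.82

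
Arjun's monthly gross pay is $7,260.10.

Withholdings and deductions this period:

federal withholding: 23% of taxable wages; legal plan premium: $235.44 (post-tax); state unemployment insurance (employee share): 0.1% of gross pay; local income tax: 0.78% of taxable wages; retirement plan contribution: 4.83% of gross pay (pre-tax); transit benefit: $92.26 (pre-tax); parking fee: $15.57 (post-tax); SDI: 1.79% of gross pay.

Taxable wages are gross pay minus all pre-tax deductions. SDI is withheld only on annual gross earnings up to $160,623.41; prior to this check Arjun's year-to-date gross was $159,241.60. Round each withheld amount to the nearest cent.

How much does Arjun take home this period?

Retirement plan contribution: $7,260.10 × 0.0483 = $350.66
Transit benefit: $92.26
Pre-tax total = $350.66 + $92.26 = $442.92
Taxable wages = $7,260.10 − $442.92 = $6,817.18
Local income tax: $6,817.18 × 0.0078 = $53.17
Federal withholding: $6,817.18 × 0.23 = $1,567.95
State unemployment insurance (employee share): $7,260.10 × 0.001 = $7.26
SDI: only $160,623.41 − $159,241.60 = $1,381.81 of this check is subject → $1,381.81 × 0.0179 = $24.73
Legal plan premium: $235.44
Parking fee: $15.57
Total deductions = $350.66 + $92.26 + $53.17 + $1,567.95 + $7.26 + $24.73 + $235.44 + $15.57 = $2,347.04
Net pay = $7,260.10 − $2,347.04 = $4,913.06

$4,913.06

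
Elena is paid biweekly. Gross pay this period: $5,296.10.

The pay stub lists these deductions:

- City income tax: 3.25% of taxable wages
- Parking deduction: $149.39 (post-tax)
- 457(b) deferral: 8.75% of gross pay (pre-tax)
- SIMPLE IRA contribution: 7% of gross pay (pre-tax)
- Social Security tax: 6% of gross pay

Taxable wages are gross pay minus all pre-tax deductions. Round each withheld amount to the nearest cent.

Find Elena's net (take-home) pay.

$3,849.79

457(b) deferral: $5,296.10 × 0.0875 = $463.41
SIMPLE IRA contribution: $5,296.10 × 0.07 = $370.73
Pre-tax total = $463.41 + $370.73 = $834.14
Taxable wages = $5,296.10 − $834.14 = $4,461.96
City income tax: $4,461.96 × 0.0325 = $145.01
Social Security tax: $5,296.10 × 0.06 = $317.77
Parking deduction: $149.39
Total deductions = $463.41 + $370.73 + $145.01 + $317.77 + $149.39 = $1,446.31
Net pay = $5,296.10 − $1,446.31 = $3,849.79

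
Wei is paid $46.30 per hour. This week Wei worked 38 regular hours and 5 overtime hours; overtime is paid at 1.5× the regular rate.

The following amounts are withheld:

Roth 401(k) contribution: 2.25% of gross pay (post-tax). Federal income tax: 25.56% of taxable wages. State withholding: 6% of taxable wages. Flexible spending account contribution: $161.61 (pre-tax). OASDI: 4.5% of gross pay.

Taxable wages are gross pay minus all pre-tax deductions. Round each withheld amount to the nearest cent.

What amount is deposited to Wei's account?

Regular pay: 38 × $46.30 = $1759.40
Overtime pay: 5 × $46.30 × 1.5 = $347.25
Gross pay = $1759.40 + $347.25 = $2106.65
Flexible spending account contribution: $161.61
Taxable wages = $2106.65 − $161.61 = $1945.04
State withholding: $1945.04 × 0.06 = $116.70
Federal income tax: $1945.04 × 0.2556 = $497.15
OASDI: $2106.65 × 0.045 = $94.80
Roth 401(k) contribution: $2106.65 × 0.0225 = $47.40
Total deductions = $161.61 + $116.70 + $497.15 + $94.80 + $47.40 = $917.66
Net pay = $2106.65 − $917.66 = $1188.99

$1188.99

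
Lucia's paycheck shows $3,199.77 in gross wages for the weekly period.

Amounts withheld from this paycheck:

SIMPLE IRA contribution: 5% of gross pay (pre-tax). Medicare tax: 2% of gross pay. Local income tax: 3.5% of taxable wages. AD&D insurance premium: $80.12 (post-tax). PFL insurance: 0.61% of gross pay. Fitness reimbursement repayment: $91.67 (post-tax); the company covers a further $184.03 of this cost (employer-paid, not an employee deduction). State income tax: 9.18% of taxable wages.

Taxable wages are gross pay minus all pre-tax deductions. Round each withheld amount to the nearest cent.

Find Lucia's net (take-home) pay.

$2,399.03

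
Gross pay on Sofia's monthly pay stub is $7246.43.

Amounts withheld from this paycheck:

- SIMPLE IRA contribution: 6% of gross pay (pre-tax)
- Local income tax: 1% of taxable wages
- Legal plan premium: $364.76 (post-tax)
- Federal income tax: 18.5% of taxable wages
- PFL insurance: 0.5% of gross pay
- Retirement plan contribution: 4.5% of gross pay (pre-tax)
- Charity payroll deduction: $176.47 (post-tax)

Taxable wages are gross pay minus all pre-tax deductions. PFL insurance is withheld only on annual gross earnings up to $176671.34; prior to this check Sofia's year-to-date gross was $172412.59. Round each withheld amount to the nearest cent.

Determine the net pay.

Retirement plan contribution: $7246.43 × 0.045 = $326.09
SIMPLE IRA contribution: $7246.43 × 0.06 = $434.79
Pre-tax total = $326.09 + $434.79 = $760.88
Taxable wages = $7246.43 − $760.88 = $6485.55
Local income tax: $6485.55 × 0.01 = $64.86
Federal income tax: $6485.55 × 0.185 = $1199.83
PFL insurance: only $176671.34 − $172412.59 = $4258.75 of this check is subject → $4258.75 × 0.005 = $21.29
Legal plan premium: $364.76
Charity payroll deduction: $176.47
Total deductions = $326.09 + $434.79 + $64.86 + $1199.83 + $21.29 + $364.76 + $176.47 = $2588.09
Net pay = $7246.43 − $2588.09 = $4658.34

$4658.34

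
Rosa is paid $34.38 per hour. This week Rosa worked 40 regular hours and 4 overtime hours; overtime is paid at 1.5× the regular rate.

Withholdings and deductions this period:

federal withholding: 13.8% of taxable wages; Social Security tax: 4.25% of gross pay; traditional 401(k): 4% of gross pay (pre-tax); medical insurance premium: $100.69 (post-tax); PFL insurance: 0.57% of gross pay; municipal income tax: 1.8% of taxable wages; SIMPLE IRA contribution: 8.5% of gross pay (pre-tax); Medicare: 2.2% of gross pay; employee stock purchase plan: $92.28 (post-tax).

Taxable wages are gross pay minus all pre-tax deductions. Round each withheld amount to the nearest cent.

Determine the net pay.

$863.94

Regular pay: 40 × $34.38 = $1,375.20
Overtime pay: 4 × $34.38 × 1.5 = $206.28
Gross pay = $1,375.20 + $206.28 = $1,581.48
Traditional 401(k): $1,581.48 × 0.04 = $63.26
SIMPLE IRA contribution: $1,581.48 × 0.085 = $134.43
Pre-tax total = $63.26 + $134.43 = $197.69
Taxable wages = $1,581.48 − $197.69 = $1,383.79
Federal withholding: $1,383.79 × 0.138 = $190.96
Municipal income tax: $1,383.79 × 0.018 = $24.91
PFL insurance: $1,581.48 × 0.0057 = $9.01
Medicare: $1,581.48 × 0.022 = $34.79
Social Security tax: $1,581.48 × 0.0425 = $67.21
Employee stock purchase plan: $92.28
Medical insurance premium: $100.69
Total deductions = $63.26 + $134.43 + $190.96 + $24.91 + $9.01 + $34.79 + $67.21 + $92.28 + $100.69 = $717.54
Net pay = $1,581.48 − $717.54 = $863.94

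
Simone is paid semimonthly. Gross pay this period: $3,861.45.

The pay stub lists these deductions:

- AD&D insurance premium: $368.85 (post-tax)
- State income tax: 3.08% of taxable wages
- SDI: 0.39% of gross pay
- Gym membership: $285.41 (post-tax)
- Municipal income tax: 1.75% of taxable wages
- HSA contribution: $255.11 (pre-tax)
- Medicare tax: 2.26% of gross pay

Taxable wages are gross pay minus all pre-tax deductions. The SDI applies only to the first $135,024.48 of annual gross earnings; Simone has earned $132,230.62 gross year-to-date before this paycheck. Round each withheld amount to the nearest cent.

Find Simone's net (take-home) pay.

$2,679.72

HSA contribution: $255.11
Taxable wages = $3,861.45 − $255.11 = $3,606.34
Municipal income tax: $3,606.34 × 0.0175 = $63.11
State income tax: $3,606.34 × 0.0308 = $111.08
SDI: only $135,024.48 − $132,230.62 = $2,793.86 of this check is subject → $2,793.86 × 0.0039 = $10.90
Medicare tax: $3,861.45 × 0.0226 = $87.27
Gym membership: $285.41
AD&D insurance premium: $368.85
Total deductions = $255.11 + $63.11 + $111.08 + $10.90 + $87.27 + $285.41 + $368.85 = $1,181.73
Net pay = $3,861.45 − $1,181.73 = $2,679.72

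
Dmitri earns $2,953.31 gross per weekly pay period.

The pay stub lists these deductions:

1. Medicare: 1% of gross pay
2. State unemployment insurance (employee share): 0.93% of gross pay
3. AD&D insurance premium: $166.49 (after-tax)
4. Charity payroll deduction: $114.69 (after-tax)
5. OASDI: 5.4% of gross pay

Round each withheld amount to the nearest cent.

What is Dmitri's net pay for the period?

$2,455.65

State unemployment insurance (employee share): $2,953.31 × 0.0093 = $27.47
OASDI: $2,953.31 × 0.054 = $159.48
Medicare: $2,953.31 × 0.01 = $29.53
AD&D insurance premium: $166.49
Charity payroll deduction: $114.69
Total deductions = $27.47 + $159.48 + $29.53 + $166.49 + $114.69 = $497.66
Net pay = $2,953.31 − $497.66 = $2,455.65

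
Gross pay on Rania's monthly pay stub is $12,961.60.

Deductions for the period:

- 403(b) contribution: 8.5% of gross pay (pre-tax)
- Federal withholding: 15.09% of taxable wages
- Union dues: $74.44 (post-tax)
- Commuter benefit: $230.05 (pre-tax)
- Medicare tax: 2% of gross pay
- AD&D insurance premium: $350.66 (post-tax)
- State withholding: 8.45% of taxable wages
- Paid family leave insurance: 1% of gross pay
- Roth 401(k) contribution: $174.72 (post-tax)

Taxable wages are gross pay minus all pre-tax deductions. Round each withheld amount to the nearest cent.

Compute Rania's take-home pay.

$7,903.48

Commuter benefit: $230.05
403(b) contribution: $12,961.60 × 0.085 = $1,101.74
Pre-tax total = $230.05 + $1,101.74 = $1,331.79
Taxable wages = $12,961.60 − $1,331.79 = $11,629.81
Federal withholding: $11,629.81 × 0.1509 = $1,754.94
State withholding: $11,629.81 × 0.0845 = $982.72
Paid family leave insurance: $12,961.60 × 0.01 = $129.62
Medicare tax: $12,961.60 × 0.02 = $259.23
Roth 401(k) contribution: $174.72
Union dues: $74.44
AD&D insurance premium: $350.66
Total deductions = $230.05 + $1,101.74 + $1,754.94 + $982.72 + $129.62 + $259.23 + $174.72 + $74.44 + $350.66 = $5,058.12
Net pay = $12,961.60 − $5,058.12 = $7,903.48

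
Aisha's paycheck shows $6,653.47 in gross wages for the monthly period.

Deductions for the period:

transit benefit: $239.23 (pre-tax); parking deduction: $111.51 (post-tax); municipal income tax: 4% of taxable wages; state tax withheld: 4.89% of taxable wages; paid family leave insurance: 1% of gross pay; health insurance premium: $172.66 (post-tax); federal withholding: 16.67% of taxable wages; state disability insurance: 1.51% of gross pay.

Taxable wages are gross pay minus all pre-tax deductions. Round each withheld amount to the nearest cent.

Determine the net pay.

$4,323.59

Transit benefit: $239.23
Taxable wages = $6,653.47 − $239.23 = $6,414.24
State tax withheld: $6,414.24 × 0.0489 = $313.66
Municipal income tax: $6,414.24 × 0.04 = $256.57
Federal withholding: $6,414.24 × 0.1667 = $1,069.25
State disability insurance: $6,653.47 × 0.0151 = $100.47
Paid family leave insurance: $6,653.47 × 0.01 = $66.53
Health insurance premium: $172.66
Parking deduction: $111.51
Total deductions = $239.23 + $313.66 + $256.57 + $1,069.25 + $100.47 + $66.53 + $172.66 + $111.51 = $2,329.88
Net pay = $6,653.47 − $2,329.88 = $4,323.59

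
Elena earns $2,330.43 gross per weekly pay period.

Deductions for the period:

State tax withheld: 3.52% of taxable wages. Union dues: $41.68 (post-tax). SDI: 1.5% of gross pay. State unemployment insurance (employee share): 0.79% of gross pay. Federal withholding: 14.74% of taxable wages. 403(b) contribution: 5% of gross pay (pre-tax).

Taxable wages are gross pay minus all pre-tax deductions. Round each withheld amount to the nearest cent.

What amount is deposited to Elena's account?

$1,714.60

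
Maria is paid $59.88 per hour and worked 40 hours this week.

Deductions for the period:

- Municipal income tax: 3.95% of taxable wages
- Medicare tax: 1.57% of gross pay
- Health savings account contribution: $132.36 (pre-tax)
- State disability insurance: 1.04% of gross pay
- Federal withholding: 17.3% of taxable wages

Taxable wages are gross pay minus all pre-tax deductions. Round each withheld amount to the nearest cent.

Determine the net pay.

$1719.48

Gross pay: 40 × $59.88 = $2395.20
Health savings account contribution: $132.36
Taxable wages = $2395.20 − $132.36 = $2262.84
Municipal income tax: $2262.84 × 0.0395 = $89.38
Federal withholding: $2262.84 × 0.173 = $391.47
State disability insurance: $2395.20 × 0.0104 = $24.91
Medicare tax: $2395.20 × 0.0157 = $37.60
Total deductions = $132.36 + $89.38 + $391.47 + $24.91 + $37.60 = $675.72
Net pay = $2395.20 − $675.72 = $1719.48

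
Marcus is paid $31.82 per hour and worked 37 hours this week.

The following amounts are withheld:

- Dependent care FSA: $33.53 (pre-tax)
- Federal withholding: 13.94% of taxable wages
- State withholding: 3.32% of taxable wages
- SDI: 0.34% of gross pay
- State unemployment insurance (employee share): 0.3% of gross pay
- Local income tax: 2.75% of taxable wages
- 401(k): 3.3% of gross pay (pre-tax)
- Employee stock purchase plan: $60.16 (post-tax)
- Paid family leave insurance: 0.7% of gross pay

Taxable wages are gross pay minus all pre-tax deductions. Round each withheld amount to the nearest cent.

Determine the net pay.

$807.93

Gross pay: 37 × $31.82 = $1177.34
401(k): $1177.34 × 0.033 = $38.85
Dependent care FSA: $33.53
Pre-tax total = $38.85 + $33.53 = $72.38
Taxable wages = $1177.34 − $72.38 = $1104.96
Federal withholding: $1104.96 × 0.1394 = $154.03
Local income tax: $1104.96 × 0.0275 = $30.39
State withholding: $1104.96 × 0.0332 = $36.68
Paid family leave insurance: $1177.34 × 0.007 = $8.24
SDI: $1177.34 × 0.0034 = $4.00
State unemployment insurance (employee share): $1177.34 × 0.003 = $3.53
Employee stock purchase plan: $60.16
Total deductions = $38.85 + $33.53 + $154.03 + $30.39 + $36.68 + $8.24 + $4.00 + $3.53 + $60.16 = $369.41
Net pay = $1177.34 − $369.41 = $807.93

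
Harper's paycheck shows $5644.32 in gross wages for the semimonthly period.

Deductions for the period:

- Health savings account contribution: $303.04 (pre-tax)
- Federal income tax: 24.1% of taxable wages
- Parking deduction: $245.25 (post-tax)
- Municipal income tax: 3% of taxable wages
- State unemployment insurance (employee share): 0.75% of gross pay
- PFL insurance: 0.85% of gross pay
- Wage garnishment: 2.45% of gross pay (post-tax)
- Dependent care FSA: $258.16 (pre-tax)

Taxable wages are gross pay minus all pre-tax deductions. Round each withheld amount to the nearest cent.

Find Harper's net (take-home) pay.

Dependent care FSA: $258.16
Health savings account contribution: $303.04
Pre-tax total = $258.16 + $303.04 = $561.20
Taxable wages = $5644.32 − $561.20 = $5083.12
Municipal income tax: $5083.12 × 0.03 = $152.49
Federal income tax: $5083.12 × 0.241 = $1225.03
State unemployment insurance (employee share): $5644.32 × 0.0075 = $42.33
PFL insurance: $5644.32 × 0.0085 = $47.98
Parking deduction: $245.25
Wage garnishment: $5644.32 × 0.0245 = $138.29
Total deductions = $258.16 + $303.04 + $152.49 + $1225.03 + $42.33 + $47.98 + $245.25 + $138.29 = $2412.57
Net pay = $5644.32 − $2412.57 = $3231.75

$3231.75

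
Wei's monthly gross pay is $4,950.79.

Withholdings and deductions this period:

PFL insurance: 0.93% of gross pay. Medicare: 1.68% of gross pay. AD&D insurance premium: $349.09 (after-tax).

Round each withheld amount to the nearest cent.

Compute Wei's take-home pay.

$4,472.49

PFL insurance: $4,950.79 × 0.0093 = $46.04
Medicare: $4,950.79 × 0.0168 = $83.17
AD&D insurance premium: $349.09
Total deductions = $46.04 + $83.17 + $349.09 = $478.30
Net pay = $4,950.79 − $478.30 = $4,472.49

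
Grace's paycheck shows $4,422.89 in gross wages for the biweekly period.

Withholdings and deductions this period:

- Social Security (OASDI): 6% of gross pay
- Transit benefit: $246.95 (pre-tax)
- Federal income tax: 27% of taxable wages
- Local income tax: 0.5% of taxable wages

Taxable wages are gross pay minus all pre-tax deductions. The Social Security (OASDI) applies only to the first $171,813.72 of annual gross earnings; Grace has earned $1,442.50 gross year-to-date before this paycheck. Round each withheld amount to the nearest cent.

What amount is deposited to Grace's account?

Transit benefit: $246.95
Taxable wages = $4,422.89 − $246.95 = $4,175.94
Federal income tax: $4,175.94 × 0.27 = $1,127.50
Local income tax: $4,175.94 × 0.005 = $20.88
Social Security (OASDI): cap not yet reached, full $4,422.89 is subject → $4,422.89 × 0.06 = $265.37
Total deductions = $246.95 + $1,127.50 + $20.88 + $265.37 = $1,660.70
Net pay = $4,422.89 − $1,660.70 = $2,762.19

$2,762.19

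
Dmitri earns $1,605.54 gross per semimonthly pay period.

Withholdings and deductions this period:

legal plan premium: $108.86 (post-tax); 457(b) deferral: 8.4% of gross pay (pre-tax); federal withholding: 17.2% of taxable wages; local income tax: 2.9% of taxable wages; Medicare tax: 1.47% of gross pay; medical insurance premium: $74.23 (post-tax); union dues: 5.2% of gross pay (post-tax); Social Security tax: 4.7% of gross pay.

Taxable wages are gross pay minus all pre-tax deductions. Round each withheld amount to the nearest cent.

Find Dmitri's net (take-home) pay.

$809.42

457(b) deferral: $1,605.54 × 0.084 = $134.87
Taxable wages = $1,605.54 − $134.87 = $1,470.67
Federal withholding: $1,470.67 × 0.172 = $252.96
Local income tax: $1,470.67 × 0.029 = $42.65
Social Security tax: $1,605.54 × 0.047 = $75.46
Medicare tax: $1,605.54 × 0.0147 = $23.60
Union dues: $1,605.54 × 0.052 = $83.49
Medical insurance premium: $74.23
Legal plan premium: $108.86
Total deductions = $134.87 + $252.96 + $42.65 + $75.46 + $23.60 + $83.49 + $74.23 + $108.86 = $796.12
Net pay = $1,605.54 − $796.12 = $809.42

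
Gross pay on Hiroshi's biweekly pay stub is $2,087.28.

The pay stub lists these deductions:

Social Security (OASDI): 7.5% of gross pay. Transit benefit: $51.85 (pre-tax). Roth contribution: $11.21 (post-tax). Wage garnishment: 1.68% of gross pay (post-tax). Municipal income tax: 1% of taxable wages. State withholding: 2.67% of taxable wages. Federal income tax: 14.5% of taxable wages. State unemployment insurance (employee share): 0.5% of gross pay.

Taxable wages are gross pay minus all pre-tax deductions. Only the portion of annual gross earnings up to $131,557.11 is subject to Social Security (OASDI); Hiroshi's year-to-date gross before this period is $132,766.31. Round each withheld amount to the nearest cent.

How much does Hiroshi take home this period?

$1,608.87

Transit benefit: $51.85
Taxable wages = $2,087.28 − $51.85 = $2,035.43
State withholding: $2,035.43 × 0.0267 = $54.35
Municipal income tax: $2,035.43 × 0.01 = $20.35
Federal income tax: $2,035.43 × 0.145 = $295.14
Social Security (OASDI): annual cap $131,557.11 already reached (YTD $132,766.31), so $0.00
State unemployment insurance (employee share): $2,087.28 × 0.005 = $10.44
Roth contribution: $11.21
Wage garnishment: $2,087.28 × 0.0168 = $35.07
Total deductions = $51.85 + $54.35 + $20.35 + $295.14 + $0.00 + $10.44 + $11.21 + $35.07 = $478.41
Net pay = $2,087.28 − $478.41 = $1,608.87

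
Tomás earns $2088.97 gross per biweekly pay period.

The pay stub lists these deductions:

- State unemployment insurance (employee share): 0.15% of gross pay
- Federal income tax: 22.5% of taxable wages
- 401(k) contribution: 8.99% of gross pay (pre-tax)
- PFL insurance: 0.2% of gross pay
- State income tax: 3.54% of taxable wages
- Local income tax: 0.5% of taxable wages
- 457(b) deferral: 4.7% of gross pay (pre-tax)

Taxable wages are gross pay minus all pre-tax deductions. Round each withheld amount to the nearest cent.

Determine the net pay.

$1317.17

401(k) contribution: $2088.97 × 0.0899 = $187.80
457(b) deferral: $2088.97 × 0.047 = $98.18
Pre-tax total = $187.80 + $98.18 = $285.98
Taxable wages = $2088.97 − $285.98 = $1802.99
Local income tax: $1802.99 × 0.005 = $9.01
Federal income tax: $1802.99 × 0.225 = $405.67
State income tax: $1802.99 × 0.0354 = $63.83
PFL insurance: $2088.97 × 0.002 = $4.18
State unemployment insurance (employee share): $2088.97 × 0.0015 = $3.13
Total deductions = $187.80 + $98.18 + $9.01 + $405.67 + $63.83 + $4.18 + $3.13 = $771.80
Net pay = $2088.97 − $771.80 = $1317.17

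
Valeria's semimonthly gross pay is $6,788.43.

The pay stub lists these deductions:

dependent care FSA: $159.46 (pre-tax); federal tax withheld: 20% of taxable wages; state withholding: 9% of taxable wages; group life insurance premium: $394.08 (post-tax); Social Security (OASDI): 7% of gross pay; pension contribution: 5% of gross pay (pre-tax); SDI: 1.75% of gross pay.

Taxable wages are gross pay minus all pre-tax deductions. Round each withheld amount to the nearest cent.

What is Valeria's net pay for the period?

$3,477.51

Dependent care FSA: $159.46
Pension contribution: $6,788.43 × 0.05 = $339.42
Pre-tax total = $159.46 + $339.42 = $498.88
Taxable wages = $6,788.43 − $498.88 = $6,289.55
State withholding: $6,289.55 × 0.09 = $566.06
Federal tax withheld: $6,289.55 × 0.2 = $1,257.91
Social Security (OASDI): $6,788.43 × 0.07 = $475.19
SDI: $6,788.43 × 0.0175 = $118.80
Group life insurance premium: $394.08
Total deductions = $159.46 + $339.42 + $566.06 + $1,257.91 + $475.19 + $118.80 + $394.08 = $3,310.92
Net pay = $6,788.43 − $3,310.92 = $3,477.51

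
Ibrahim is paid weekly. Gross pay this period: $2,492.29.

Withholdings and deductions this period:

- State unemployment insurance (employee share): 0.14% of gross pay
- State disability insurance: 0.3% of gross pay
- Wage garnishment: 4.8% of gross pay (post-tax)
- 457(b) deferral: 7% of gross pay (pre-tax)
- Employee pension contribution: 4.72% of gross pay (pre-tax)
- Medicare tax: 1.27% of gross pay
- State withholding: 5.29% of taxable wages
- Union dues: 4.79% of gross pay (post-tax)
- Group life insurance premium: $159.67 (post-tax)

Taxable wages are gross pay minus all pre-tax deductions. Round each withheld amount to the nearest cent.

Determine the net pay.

$1,642.50

457(b) deferral: $2,492.29 × 0.07 = $174.46
Employee pension contribution: $2,492.29 × 0.0472 = $117.64
Pre-tax total = $174.46 + $117.64 = $292.10
Taxable wages = $2,492.29 − $292.10 = $2,200.19
State withholding: $2,200.19 × 0.0529 = $116.39
State disability insurance: $2,492.29 × 0.003 = $7.48
Medicare tax: $2,492.29 × 0.0127 = $31.65
State unemployment insurance (employee share): $2,492.29 × 0.0014 = $3.49
Wage garnishment: $2,492.29 × 0.048 = $119.63
Group life insurance premium: $159.67
Union dues: $2,492.29 × 0.0479 = $119.38
Total deductions = $174.46 + $117.64 + $116.39 + $7.48 + $31.65 + $3.49 + $119.63 + $159.67 + $119.38 = $849.79
Net pay = $2,492.29 − $849.79 = $1,642.50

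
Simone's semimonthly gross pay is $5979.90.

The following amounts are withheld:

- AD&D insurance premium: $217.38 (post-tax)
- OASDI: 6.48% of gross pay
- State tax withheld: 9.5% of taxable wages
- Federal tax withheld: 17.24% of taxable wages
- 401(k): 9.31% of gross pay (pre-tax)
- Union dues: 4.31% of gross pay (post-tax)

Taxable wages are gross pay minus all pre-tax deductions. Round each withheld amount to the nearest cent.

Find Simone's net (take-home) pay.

401(k): $5979.90 × 0.0931 = $556.73
Taxable wages = $5979.90 − $556.73 = $5423.17
Federal tax withheld: $5423.17 × 0.1724 = $934.95
State tax withheld: $5423.17 × 0.095 = $515.20
OASDI: $5979.90 × 0.0648 = $387.50
AD&D insurance premium: $217.38
Union dues: $5979.90 × 0.0431 = $257.73
Total deductions = $556.73 + $934.95 + $515.20 + $387.50 + $217.38 + $257.73 = $2869.49
Net pay = $5979.90 − $2869.49 = $3110.41

$3110.41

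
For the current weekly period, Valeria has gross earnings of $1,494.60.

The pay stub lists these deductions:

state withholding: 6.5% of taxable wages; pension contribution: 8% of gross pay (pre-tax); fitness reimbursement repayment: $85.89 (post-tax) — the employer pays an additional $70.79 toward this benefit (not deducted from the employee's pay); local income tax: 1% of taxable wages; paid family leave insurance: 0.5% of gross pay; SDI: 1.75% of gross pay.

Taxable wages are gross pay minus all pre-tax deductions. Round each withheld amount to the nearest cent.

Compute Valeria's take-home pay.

Pension contribution: $1,494.60 × 0.08 = $119.57
Taxable wages = $1,494.60 − $119.57 = $1,375.03
Local income tax: $1,375.03 × 0.01 = $13.75
State withholding: $1,375.03 × 0.065 = $89.38
SDI: $1,494.60 × 0.0175 = $26.16
Paid family leave insurance: $1,494.60 × 0.005 = $7.47
Fitness reimbursement repayment: $85.89
(Employer's $70.79 toward fitness reimbursement repayment is not withheld from the employee.)
Total deductions = $119.57 + $13.75 + $89.38 + $26.16 + $7.47 + $85.89 = $342.22
Net pay = $1,494.60 − $342.22 = $1,152.38

$1,152.38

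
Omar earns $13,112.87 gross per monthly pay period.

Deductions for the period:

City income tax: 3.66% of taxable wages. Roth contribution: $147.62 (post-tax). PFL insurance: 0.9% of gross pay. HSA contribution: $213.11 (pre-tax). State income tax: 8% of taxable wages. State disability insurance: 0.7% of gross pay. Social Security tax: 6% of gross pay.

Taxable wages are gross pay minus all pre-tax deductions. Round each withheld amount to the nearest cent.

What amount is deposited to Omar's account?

HSA contribution: $213.11
Taxable wages = $13,112.87 − $213.11 = $12,899.76
City income tax: $12,899.76 × 0.0366 = $472.13
State income tax: $12,899.76 × 0.08 = $1,031.98
State disability insurance: $13,112.87 × 0.007 = $91.79
Social Security tax: $13,112.87 × 0.06 = $786.77
PFL insurance: $13,112.87 × 0.009 = $118.02
Roth contribution: $147.62
Total deductions = $213.11 + $472.13 + $1,031.98 + $91.79 + $786.77 + $118.02 + $147.62 = $2,861.42
Net pay = $13,112.87 − $2,861.42 = $10,251.45

$10,251.45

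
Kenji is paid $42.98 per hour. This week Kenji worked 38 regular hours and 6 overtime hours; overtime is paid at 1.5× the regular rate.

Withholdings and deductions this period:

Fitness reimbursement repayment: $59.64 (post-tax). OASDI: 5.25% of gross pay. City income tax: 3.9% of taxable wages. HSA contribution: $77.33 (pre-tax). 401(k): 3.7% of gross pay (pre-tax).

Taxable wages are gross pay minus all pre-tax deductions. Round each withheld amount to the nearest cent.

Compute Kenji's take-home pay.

Regular pay: 38 × $42.98 = $1,633.24
Overtime pay: 6 × $42.98 × 1.5 = $386.82
Gross pay = $1,633.24 + $386.82 = $2,020.06
HSA contribution: $77.33
401(k): $2,020.06 × 0.037 = $74.74
Pre-tax total = $77.33 + $74.74 = $152.07
Taxable wages = $2,020.06 − $152.07 = $1,867.99
City income tax: $1,867.99 × 0.039 = $72.85
OASDI: $2,020.06 × 0.0525 = $106.05
Fitness reimbursement repayment: $59.64
Total deductions = $77.33 + $74.74 + $72.85 + $106.05 + $59.64 = $390.61
Net pay = $2,020.06 − $390.61 = $1,629.45

$1,629.45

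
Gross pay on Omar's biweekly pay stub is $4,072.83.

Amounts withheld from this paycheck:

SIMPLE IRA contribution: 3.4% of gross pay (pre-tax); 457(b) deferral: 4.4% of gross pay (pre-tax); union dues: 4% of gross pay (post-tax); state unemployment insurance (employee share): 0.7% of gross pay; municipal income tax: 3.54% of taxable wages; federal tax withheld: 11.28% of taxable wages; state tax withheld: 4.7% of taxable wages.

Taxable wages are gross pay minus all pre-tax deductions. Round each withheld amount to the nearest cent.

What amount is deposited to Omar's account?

457(b) deferral: $4,072.83 × 0.044 = $179.20
SIMPLE IRA contribution: $4,072.83 × 0.034 = $138.48
Pre-tax total = $179.20 + $138.48 = $317.68
Taxable wages = $4,072.83 − $317.68 = $3,755.15
Municipal income tax: $3,755.15 × 0.0354 = $132.93
State tax withheld: $3,755.15 × 0.047 = $176.49
Federal tax withheld: $3,755.15 × 0.1128 = $423.58
State unemployment insurance (employee share): $4,072.83 × 0.007 = $28.51
Union dues: $4,072.83 × 0.04 = $162.91
Total deductions = $179.20 + $138.48 + $132.93 + $176.49 + $423.58 + $28.51 + $162.91 = $1,242.10
Net pay = $4,072.83 − $1,242.10 = $2,830.73

$2,830.73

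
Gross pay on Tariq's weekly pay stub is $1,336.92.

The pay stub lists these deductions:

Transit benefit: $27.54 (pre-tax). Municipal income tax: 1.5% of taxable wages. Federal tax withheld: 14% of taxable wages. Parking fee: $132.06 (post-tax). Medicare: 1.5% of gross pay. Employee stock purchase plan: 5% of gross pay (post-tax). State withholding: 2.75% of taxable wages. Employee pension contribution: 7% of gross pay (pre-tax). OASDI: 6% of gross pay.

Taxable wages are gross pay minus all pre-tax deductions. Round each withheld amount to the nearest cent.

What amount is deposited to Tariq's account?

$694.74

Employee pension contribution: $1,336.92 × 0.07 = $93.58
Transit benefit: $27.54
Pre-tax total = $93.58 + $27.54 = $121.12
Taxable wages = $1,336.92 − $121.12 = $1,215.80
Municipal income tax: $1,215.80 × 0.015 = $18.24
State withholding: $1,215.80 × 0.0275 = $33.43
Federal tax withheld: $1,215.80 × 0.14 = $170.21
OASDI: $1,336.92 × 0.06 = $80.22
Medicare: $1,336.92 × 0.015 = $20.05
Employee stock purchase plan: $1,336.92 × 0.05 = $66.85
Parking fee: $132.06
Total deductions = $93.58 + $27.54 + $18.24 + $33.43 + $170.21 + $80.22 + $20.05 + $66.85 + $132.06 = $642.18
Net pay = $1,336.92 − $642.18 = $694.74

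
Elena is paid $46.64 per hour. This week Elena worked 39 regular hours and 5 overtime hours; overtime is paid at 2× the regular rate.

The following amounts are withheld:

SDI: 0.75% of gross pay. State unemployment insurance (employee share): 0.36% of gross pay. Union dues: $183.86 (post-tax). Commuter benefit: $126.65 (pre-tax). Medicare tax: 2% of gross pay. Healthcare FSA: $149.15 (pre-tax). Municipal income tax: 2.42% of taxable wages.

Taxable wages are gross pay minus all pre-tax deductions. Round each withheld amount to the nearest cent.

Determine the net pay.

$1,705.99

Regular pay: 39 × $46.64 = $1,818.96
Overtime pay: 5 × $46.64 × 2 = $466.40
Gross pay = $1,818.96 + $466.40 = $2,285.36
Commuter benefit: $126.65
Healthcare FSA: $149.15
Pre-tax total = $126.65 + $149.15 = $275.80
Taxable wages = $2,285.36 − $275.80 = $2,009.56
Municipal income tax: $2,009.56 × 0.0242 = $48.63
Medicare tax: $2,285.36 × 0.02 = $45.71
State unemployment insurance (employee share): $2,285.36 × 0.0036 = $8.23
SDI: $2,285.36 × 0.0075 = $17.14
Union dues: $183.86
Total deductions = $126.65 + $149.15 + $48.63 + $45.71 + $8.23 + $17.14 + $183.86 = $579.37
Net pay = $2,285.36 − $579.37 = $1,705.99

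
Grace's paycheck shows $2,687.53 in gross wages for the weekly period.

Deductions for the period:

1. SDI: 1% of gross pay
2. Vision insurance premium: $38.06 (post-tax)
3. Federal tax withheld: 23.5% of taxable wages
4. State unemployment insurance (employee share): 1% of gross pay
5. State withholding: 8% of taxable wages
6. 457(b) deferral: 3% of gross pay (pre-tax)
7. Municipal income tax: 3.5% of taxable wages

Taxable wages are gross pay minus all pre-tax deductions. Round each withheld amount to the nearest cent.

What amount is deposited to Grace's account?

457(b) deferral: $2,687.53 × 0.03 = $80.63
Taxable wages = $2,687.53 − $80.63 = $2,606.90
State withholding: $2,606.90 × 0.08 = $208.55
Municipal income tax: $2,606.90 × 0.035 = $91.24
Federal tax withheld: $2,606.90 × 0.235 = $612.62
State unemployment insurance (employee share): $2,687.53 × 0.01 = $26.88
SDI: $2,687.53 × 0.01 = $26.88
Vision insurance premium: $38.06
Total deductions = $80.63 + $208.55 + $91.24 + $612.62 + $26.88 + $26.88 + $38.06 = $1,084.86
Net pay = $2,687.53 − $1,084.86 = $1,602.67

$1,602.67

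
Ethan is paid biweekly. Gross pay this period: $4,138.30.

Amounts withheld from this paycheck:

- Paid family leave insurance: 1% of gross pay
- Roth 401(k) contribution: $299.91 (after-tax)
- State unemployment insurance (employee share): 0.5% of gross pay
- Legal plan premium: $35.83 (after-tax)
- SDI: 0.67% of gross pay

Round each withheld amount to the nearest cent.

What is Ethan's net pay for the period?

SDI: $4,138.30 × 0.0067 = $27.73
Paid family leave insurance: $4,138.30 × 0.01 = $41.38
State unemployment insurance (employee share): $4,138.30 × 0.005 = $20.69
Roth 401(k) contribution: $299.91
Legal plan premium: $35.83
Total deductions = $27.73 + $41.38 + $20.69 + $299.91 + $35.83 = $425.54
Net pay = $4,138.30 − $425.54 = $3,712.76

$3,712.76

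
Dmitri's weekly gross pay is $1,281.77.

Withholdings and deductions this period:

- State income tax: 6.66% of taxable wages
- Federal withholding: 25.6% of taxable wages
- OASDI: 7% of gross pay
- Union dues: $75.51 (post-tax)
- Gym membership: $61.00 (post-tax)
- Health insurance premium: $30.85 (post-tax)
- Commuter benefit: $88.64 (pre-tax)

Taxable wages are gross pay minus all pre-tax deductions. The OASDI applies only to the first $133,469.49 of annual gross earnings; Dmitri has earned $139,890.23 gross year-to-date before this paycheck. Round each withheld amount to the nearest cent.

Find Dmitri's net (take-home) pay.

Commuter benefit: $88.64
Taxable wages = $1,281.77 − $88.64 = $1,193.13
Federal withholding: $1,193.13 × 0.256 = $305.44
State income tax: $1,193.13 × 0.0666 = $79.46
OASDI: annual cap $133,469.49 already reached (YTD $139,890.23), so $0.00
Health insurance premium: $30.85
Union dues: $75.51
Gym membership: $61.00
Total deductions = $88.64 + $305.44 + $79.46 + $0.00 + $30.85 + $75.51 + $61.00 = $640.90
Net pay = $1,281.77 − $640.90 = $640.87

$640.87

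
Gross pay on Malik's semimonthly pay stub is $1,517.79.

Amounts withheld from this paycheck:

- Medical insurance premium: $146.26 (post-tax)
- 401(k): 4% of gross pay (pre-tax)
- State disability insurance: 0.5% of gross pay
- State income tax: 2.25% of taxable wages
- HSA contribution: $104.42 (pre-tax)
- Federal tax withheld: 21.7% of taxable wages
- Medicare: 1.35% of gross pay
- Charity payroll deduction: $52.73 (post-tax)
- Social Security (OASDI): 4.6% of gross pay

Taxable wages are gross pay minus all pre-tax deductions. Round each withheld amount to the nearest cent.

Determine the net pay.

401(k): $1,517.79 × 0.04 = $60.71
HSA contribution: $104.42
Pre-tax total = $60.71 + $104.42 = $165.13
Taxable wages = $1,517.79 − $165.13 = $1,352.66
State income tax: $1,352.66 × 0.0225 = $30.43
Federal tax withheld: $1,352.66 × 0.217 = $293.53
State disability insurance: $1,517.79 × 0.005 = $7.59
Medicare: $1,517.79 × 0.0135 = $20.49
Social Security (OASDI): $1,517.79 × 0.046 = $69.82
Charity payroll deduction: $52.73
Medical insurance premium: $146.26
Total deductions = $60.71 + $104.42 + $30.43 + $293.53 + $7.59 + $20.49 + $69.82 + $52.73 + $146.26 = $785.98
Net pay = $1,517.79 − $785.98 = $731.81

$731.81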